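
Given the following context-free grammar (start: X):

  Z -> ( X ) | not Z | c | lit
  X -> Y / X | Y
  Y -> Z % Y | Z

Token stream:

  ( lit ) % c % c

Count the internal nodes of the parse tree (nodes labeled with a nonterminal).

10

[X [Y [Z ( [X [Y [Z lit]]] )] % [Y [Z c] % [Y [Z c]]]]]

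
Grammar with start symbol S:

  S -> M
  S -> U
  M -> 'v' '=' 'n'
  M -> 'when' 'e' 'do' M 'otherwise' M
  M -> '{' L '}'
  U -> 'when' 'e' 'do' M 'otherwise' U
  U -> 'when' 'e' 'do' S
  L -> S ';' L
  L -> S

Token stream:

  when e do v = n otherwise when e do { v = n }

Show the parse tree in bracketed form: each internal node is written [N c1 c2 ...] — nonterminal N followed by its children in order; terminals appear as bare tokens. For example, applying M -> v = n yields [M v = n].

S
U
when e do M otherwise U
when e do v = n otherwise U
when e do v = n otherwise when e do S
when e do v = n otherwise when e do M
when e do v = n otherwise when e do { L }
when e do v = n otherwise when e do { S }
when e do v = n otherwise when e do { M }
when e do v = n otherwise when e do { v = n }

[S [U when e do [M v = n] otherwise [U when e do [S [M { [L [S [M v = n]]] }]]]]]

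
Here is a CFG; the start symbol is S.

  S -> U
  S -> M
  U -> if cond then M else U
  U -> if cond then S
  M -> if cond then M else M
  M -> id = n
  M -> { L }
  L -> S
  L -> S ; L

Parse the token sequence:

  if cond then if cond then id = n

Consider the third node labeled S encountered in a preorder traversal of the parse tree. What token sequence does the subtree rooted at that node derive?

id = n

[S [U if cond then [S [U if cond then [S [M id = n]]]]]]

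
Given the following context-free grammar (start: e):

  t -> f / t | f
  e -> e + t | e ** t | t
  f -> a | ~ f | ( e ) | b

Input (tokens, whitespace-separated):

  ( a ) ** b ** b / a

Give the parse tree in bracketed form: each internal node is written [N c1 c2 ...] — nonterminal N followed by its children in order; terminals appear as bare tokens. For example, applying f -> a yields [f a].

[e [e [e [t [f ( [e [t [f a]]] )]]] ** [t [f b]]] ** [t [f b] / [t [f a]]]]

e
e ** t
e ** t ** t
t ** t ** t
f ** t ** t
( e ) ** t ** t
( t ) ** t ** t
( f ) ** t ** t
( a ) ** t ** t
( a ) ** f ** t
( a ) ** b ** t
( a ) ** b ** f / t
( a ) ** b ** b / t
( a ) ** b ** b / f
( a ) ** b ** b / a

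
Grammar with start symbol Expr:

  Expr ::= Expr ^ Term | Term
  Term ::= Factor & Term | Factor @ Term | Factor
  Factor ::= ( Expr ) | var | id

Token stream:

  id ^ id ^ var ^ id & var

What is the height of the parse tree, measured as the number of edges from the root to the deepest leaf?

6

[Expr [Expr [Expr [Expr [Term [Factor id]]] ^ [Term [Factor id]]] ^ [Term [Factor var]]] ^ [Term [Factor id] & [Term [Factor var]]]]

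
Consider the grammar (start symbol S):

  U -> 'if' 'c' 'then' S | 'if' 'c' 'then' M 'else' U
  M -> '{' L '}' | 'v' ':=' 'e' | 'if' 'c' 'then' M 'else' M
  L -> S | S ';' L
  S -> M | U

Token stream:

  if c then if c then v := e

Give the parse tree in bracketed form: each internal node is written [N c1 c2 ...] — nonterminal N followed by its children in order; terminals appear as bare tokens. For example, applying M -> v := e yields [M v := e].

[S [U if c then [S [U if c then [S [M v := e]]]]]]

S
U
if c then S
if c then U
if c then if c then S
if c then if c then M
if c then if c then v := e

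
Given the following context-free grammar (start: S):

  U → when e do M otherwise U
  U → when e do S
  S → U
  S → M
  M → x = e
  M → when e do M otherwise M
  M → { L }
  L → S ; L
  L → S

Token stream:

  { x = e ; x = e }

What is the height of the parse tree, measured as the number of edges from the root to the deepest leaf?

6

[S [M { [L [S [M x = e]] ; [L [S [M x = e]]]] }]]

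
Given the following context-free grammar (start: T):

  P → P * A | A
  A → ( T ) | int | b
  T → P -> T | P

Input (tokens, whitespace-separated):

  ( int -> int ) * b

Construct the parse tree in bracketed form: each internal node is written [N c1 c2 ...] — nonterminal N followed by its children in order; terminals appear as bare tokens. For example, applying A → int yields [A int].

[T [P [P [A ( [T [P [A int]] -> [T [P [A int]]]] )]] * [A b]]]

T
P
P * A
A * A
( T ) * A
( P -> T ) * A
( A -> T ) * A
( int -> T ) * A
( int -> P ) * A
( int -> A ) * A
( int -> int ) * A
( int -> int ) * b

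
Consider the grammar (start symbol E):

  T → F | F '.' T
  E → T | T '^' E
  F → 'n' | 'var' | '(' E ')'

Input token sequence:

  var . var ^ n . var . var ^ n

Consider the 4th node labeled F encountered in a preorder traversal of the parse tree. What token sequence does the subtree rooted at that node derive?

var

[E [T [F var] . [T [F var]]] ^ [E [T [F n] . [T [F var] . [T [F var]]]] ^ [E [T [F n]]]]]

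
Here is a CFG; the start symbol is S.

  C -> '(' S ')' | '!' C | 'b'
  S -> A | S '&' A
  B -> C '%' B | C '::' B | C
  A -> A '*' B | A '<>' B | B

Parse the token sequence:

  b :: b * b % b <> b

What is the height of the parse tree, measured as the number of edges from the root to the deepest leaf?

[S [A [A [A [B [C b] :: [B [C b]]]] * [B [C b] % [B [C b]]]] <> [B [C b]]]]

7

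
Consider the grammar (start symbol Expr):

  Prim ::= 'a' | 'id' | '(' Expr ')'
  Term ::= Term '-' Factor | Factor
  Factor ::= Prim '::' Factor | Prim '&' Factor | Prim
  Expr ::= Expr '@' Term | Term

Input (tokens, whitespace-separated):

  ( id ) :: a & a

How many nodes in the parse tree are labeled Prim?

4

[Expr [Term [Factor [Prim ( [Expr [Term [Factor [Prim id]]]] )] :: [Factor [Prim a] & [Factor [Prim a]]]]]]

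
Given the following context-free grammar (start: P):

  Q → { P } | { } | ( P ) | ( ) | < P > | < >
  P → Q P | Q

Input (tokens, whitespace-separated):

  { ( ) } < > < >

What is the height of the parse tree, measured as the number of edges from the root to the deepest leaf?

[P [Q { [P [Q ( )]] }] [P [Q < >] [P [Q < >]]]]

4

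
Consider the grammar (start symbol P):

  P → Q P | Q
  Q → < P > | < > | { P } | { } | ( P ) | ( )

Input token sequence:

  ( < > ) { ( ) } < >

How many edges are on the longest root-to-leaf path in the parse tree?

5

[P [Q ( [P [Q < >]] )] [P [Q { [P [Q ( )]] }] [P [Q < >]]]]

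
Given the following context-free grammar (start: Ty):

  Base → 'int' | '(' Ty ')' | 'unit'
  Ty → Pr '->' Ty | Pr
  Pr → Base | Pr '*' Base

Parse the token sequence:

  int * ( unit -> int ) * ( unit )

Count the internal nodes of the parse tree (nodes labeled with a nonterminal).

[Ty [Pr [Pr [Pr [Base int]] * [Base ( [Ty [Pr [Base unit]] -> [Ty [Pr [Base int]]]] )]] * [Base ( [Ty [Pr [Base unit]]] )]]]

16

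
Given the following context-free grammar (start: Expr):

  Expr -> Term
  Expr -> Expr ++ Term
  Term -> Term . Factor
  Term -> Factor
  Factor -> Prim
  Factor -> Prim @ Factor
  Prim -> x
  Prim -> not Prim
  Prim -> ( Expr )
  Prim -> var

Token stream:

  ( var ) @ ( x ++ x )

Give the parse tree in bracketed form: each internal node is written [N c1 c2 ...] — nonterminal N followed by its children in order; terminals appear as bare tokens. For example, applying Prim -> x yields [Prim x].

[Expr [Term [Factor [Prim ( [Expr [Term [Factor [Prim var]]]] )] @ [Factor [Prim ( [Expr [Expr [Term [Factor [Prim x]]]] ++ [Term [Factor [Prim x]]]] )]]]]]

Expr
Term
Factor
Prim @ Factor
( Expr ) @ Factor
( Term ) @ Factor
( Factor ) @ Factor
( Prim ) @ Factor
( var ) @ Factor
( var ) @ Prim
( var ) @ ( Expr )
( var ) @ ( Expr ++ Term )
( var ) @ ( Term ++ Term )
( var ) @ ( Factor ++ Term )
( var ) @ ( Prim ++ Term )
( var ) @ ( x ++ Term )
( var ) @ ( x ++ Factor )
( var ) @ ( x ++ Prim )
( var ) @ ( x ++ x )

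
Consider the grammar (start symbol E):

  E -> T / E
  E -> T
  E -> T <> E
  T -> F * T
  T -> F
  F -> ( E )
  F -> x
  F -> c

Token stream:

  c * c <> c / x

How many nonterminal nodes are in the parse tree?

11

[E [T [F c] * [T [F c]]] <> [E [T [F c]] / [E [T [F x]]]]]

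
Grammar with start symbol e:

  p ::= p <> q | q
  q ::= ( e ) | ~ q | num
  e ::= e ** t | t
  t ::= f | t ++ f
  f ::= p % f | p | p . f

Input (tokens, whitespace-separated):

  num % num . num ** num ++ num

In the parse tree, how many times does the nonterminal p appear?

[e [e [t [f [p [q num]] % [f [p [q num]] . [f [p [q num]]]]]]] ** [t [t [f [p [q num]]]] ++ [f [p [q num]]]]]

5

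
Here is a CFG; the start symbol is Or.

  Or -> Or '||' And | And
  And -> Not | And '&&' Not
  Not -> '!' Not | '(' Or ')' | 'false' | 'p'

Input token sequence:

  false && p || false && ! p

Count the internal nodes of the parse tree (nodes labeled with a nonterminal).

[Or [Or [And [And [Not false]] && [Not p]]] || [And [And [Not false]] && [Not ! [Not p]]]]

11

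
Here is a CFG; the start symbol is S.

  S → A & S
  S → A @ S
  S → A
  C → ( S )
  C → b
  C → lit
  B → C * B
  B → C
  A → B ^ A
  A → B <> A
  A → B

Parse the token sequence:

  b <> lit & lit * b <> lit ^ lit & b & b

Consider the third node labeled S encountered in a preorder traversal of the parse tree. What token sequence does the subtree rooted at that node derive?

b & b

[S [A [B [C b]] <> [A [B [C lit]]]] & [S [A [B [C lit] * [B [C b]]] <> [A [B [C lit]] ^ [A [B [C lit]]]]] & [S [A [B [C b]]] & [S [A [B [C b]]]]]]]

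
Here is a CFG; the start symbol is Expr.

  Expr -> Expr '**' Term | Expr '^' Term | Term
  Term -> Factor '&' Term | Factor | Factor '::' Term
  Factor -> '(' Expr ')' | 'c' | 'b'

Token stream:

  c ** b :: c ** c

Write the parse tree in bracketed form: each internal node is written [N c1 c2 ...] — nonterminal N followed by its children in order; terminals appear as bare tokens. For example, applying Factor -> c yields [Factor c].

[Expr [Expr [Expr [Term [Factor c]]] ** [Term [Factor b] :: [Term [Factor c]]]] ** [Term [Factor c]]]

Expr
Expr ** Term
Expr ** Term ** Term
Term ** Term ** Term
Factor ** Term ** Term
c ** Term ** Term
c ** Factor :: Term ** Term
c ** b :: Term ** Term
c ** b :: Factor ** Term
c ** b :: c ** Term
c ** b :: c ** Factor
c ** b :: c ** c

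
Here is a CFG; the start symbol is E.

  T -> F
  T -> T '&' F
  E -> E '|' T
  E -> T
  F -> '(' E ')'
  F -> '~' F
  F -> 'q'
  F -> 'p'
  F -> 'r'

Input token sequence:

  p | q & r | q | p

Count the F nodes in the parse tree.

[E [E [E [E [T [F p]]] | [T [T [F q]] & [F r]]] | [T [F q]]] | [T [F p]]]

5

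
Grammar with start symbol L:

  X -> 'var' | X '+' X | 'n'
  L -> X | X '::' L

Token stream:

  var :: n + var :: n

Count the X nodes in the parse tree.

5

[L [X var] :: [L [X [X n] + [X var]] :: [L [X n]]]]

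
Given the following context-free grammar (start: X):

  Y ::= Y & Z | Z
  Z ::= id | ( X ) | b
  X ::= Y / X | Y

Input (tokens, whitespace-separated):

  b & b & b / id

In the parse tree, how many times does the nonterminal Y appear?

[X [Y [Y [Y [Z b]] & [Z b]] & [Z b]] / [X [Y [Z id]]]]

4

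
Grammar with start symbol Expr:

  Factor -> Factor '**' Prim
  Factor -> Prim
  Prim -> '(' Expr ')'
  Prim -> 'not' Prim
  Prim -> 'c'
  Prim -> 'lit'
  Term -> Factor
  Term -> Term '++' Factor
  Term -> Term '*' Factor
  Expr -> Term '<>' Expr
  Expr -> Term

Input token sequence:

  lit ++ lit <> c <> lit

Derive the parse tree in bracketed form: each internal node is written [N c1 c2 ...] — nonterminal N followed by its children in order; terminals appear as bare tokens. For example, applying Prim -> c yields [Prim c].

[Expr [Term [Term [Factor [Prim lit]]] ++ [Factor [Prim lit]]] <> [Expr [Term [Factor [Prim c]]] <> [Expr [Term [Factor [Prim lit]]]]]]

Expr
Term <> Expr
Term ++ Factor <> Expr
Factor ++ Factor <> Expr
Prim ++ Factor <> Expr
lit ++ Factor <> Expr
lit ++ Prim <> Expr
lit ++ lit <> Expr
lit ++ lit <> Term <> Expr
lit ++ lit <> Factor <> Expr
lit ++ lit <> Prim <> Expr
lit ++ lit <> c <> Expr
lit ++ lit <> c <> Term
lit ++ lit <> c <> Factor
lit ++ lit <> c <> Prim
lit ++ lit <> c <> lit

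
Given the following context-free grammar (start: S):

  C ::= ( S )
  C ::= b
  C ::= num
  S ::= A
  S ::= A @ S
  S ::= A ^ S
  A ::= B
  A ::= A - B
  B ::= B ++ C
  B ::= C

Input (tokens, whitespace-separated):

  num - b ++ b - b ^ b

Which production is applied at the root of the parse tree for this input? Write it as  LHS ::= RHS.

[S [A [A [A [B [C num]]] - [B [B [C b]] ++ [C b]]] - [B [C b]]] ^ [S [A [B [C b]]]]]

S ::= A ^ S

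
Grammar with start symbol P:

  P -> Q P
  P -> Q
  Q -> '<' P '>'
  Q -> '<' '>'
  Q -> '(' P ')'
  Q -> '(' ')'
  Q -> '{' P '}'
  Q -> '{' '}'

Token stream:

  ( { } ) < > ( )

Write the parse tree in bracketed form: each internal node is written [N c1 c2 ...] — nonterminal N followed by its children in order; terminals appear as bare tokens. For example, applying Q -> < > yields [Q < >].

P
Q P
( P ) P
( Q ) P
( { } ) P
( { } ) Q P
( { } ) < > P
( { } ) < > Q
( { } ) < > ( )

[P [Q ( [P [Q { }]] )] [P [Q < >] [P [Q ( )]]]]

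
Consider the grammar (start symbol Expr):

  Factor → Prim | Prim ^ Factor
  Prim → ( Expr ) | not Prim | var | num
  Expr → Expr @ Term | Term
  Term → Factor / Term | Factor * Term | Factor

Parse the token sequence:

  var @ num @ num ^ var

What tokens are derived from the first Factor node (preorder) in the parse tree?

var

[Expr [Expr [Expr [Term [Factor [Prim var]]]] @ [Term [Factor [Prim num]]]] @ [Term [Factor [Prim num] ^ [Factor [Prim var]]]]]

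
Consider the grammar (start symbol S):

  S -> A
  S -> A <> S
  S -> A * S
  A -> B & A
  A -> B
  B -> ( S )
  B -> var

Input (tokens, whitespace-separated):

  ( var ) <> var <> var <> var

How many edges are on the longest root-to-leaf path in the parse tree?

6

[S [A [B ( [S [A [B var]]] )]] <> [S [A [B var]] <> [S [A [B var]] <> [S [A [B var]]]]]]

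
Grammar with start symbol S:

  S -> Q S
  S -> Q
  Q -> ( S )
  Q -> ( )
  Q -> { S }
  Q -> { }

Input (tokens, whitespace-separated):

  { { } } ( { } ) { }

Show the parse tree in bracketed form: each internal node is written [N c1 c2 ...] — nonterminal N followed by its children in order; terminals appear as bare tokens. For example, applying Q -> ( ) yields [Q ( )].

S
Q S
{ S } S
{ Q } S
{ { } } S
{ { } } Q S
{ { } } ( S ) S
{ { } } ( Q ) S
{ { } } ( { } ) S
{ { } } ( { } ) Q
{ { } } ( { } ) { }

[S [Q { [S [Q { }]] }] [S [Q ( [S [Q { }]] )] [S [Q { }]]]]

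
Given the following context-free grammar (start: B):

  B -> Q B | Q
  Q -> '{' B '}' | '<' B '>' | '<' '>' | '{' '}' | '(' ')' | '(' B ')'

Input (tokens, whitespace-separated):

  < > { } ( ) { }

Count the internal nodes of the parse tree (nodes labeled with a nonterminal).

8

[B [Q < >] [B [Q { }] [B [Q ( )] [B [Q { }]]]]]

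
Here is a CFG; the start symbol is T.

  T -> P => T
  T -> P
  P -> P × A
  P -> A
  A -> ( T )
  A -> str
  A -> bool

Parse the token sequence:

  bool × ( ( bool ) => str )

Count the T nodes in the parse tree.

[T [P [P [A bool]] × [A ( [T [P [A ( [T [P [A bool]]] )]] => [T [P [A str]]]] )]]]

4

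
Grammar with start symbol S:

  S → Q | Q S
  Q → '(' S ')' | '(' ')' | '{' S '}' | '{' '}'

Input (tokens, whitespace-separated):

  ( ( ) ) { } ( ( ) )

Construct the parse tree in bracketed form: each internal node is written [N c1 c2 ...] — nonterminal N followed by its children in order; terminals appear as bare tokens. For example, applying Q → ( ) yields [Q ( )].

S
Q S
( S ) S
( Q ) S
( ( ) ) S
( ( ) ) Q S
( ( ) ) { } S
( ( ) ) { } Q
( ( ) ) { } ( S )
( ( ) ) { } ( Q )
( ( ) ) { } ( ( ) )

[S [Q ( [S [Q ( )]] )] [S [Q { }] [S [Q ( [S [Q ( )]] )]]]]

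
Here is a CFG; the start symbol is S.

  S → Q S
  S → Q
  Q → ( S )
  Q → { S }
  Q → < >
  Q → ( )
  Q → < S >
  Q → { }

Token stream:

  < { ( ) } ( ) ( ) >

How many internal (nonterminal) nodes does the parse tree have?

10

[S [Q < [S [Q { [S [Q ( )]] }] [S [Q ( )] [S [Q ( )]]]] >]]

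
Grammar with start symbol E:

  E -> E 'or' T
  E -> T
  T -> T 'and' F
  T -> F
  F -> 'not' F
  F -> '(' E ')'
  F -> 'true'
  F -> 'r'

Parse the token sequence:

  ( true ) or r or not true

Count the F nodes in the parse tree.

[E [E [E [T [F ( [E [T [F true]]] )]]] or [T [F r]]] or [T [F not [F true]]]]

5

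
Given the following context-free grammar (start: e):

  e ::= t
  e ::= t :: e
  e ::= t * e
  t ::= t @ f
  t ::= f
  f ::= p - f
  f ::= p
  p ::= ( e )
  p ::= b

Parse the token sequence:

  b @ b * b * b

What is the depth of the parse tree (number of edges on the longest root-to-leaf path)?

[e [t [t [f [p b]]] @ [f [p b]]] * [e [t [f [p b]]] * [e [t [f [p b]]]]]]

6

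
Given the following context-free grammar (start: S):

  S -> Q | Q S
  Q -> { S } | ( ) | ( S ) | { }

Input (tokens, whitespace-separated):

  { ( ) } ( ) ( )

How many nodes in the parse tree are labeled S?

[S [Q { [S [Q ( )]] }] [S [Q ( )] [S [Q ( )]]]]

4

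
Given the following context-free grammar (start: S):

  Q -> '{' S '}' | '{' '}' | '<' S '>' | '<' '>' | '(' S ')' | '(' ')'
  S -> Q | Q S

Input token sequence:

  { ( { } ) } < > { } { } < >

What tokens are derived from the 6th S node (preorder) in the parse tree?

[S [Q { [S [Q ( [S [Q { }]] )]] }] [S [Q < >] [S [Q { }] [S [Q { }] [S [Q < >]]]]]]

{ } < >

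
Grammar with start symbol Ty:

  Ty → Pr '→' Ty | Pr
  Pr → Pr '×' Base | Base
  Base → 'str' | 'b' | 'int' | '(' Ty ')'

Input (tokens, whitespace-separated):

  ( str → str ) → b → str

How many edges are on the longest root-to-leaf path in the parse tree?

7

[Ty [Pr [Base ( [Ty [Pr [Base str]] → [Ty [Pr [Base str]]]] )]] → [Ty [Pr [Base b]] → [Ty [Pr [Base str]]]]]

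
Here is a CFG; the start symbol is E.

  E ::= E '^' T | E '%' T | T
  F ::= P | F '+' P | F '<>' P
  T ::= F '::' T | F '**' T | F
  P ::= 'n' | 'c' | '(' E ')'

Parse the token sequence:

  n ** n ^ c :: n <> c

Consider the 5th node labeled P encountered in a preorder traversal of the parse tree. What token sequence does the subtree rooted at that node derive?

[E [E [T [F [P n]] ** [T [F [P n]]]]] ^ [T [F [P c]] :: [T [F [F [P n]] <> [P c]]]]]

c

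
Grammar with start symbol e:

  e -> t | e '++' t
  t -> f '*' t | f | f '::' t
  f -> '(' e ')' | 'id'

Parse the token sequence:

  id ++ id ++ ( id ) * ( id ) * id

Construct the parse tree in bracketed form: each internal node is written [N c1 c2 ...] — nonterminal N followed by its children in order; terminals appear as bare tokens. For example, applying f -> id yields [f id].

e
e ++ t
e ++ t ++ t
t ++ t ++ t
f ++ t ++ t
id ++ t ++ t
id ++ f ++ t
id ++ id ++ t
id ++ id ++ f * t
id ++ id ++ ( e ) * t
id ++ id ++ ( t ) * t
id ++ id ++ ( f ) * t
id ++ id ++ ( id ) * t
id ++ id ++ ( id ) * f * t
id ++ id ++ ( id ) * ( e ) * t
id ++ id ++ ( id ) * ( t ) * t
id ++ id ++ ( id ) * ( f ) * t
id ++ id ++ ( id ) * ( id ) * t
id ++ id ++ ( id ) * ( id ) * f
id ++ id ++ ( id ) * ( id ) * id

[e [e [e [t [f id]]] ++ [t [f id]]] ++ [t [f ( [e [t [f id]]] )] * [t [f ( [e [t [f id]]] )] * [t [f id]]]]]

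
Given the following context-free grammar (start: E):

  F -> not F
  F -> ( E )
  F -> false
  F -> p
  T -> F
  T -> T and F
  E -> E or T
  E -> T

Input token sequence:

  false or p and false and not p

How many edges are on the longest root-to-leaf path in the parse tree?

[E [E [T [F false]]] or [T [T [T [F p]] and [F false]] and [F not [F p]]]]

5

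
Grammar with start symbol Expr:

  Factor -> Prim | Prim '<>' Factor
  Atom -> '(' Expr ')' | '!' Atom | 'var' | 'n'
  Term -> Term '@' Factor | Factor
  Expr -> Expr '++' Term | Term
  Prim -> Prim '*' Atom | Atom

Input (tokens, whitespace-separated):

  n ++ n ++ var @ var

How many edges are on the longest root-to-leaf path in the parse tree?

[Expr [Expr [Expr [Term [Factor [Prim [Atom n]]]]] ++ [Term [Factor [Prim [Atom n]]]]] ++ [Term [Term [Factor [Prim [Atom var]]]] @ [Factor [Prim [Atom var]]]]]

7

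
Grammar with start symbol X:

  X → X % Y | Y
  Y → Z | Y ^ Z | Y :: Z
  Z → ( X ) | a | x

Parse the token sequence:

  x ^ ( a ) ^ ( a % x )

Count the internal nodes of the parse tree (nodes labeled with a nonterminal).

[X [Y [Y [Y [Z x]] ^ [Z ( [X [Y [Z a]]] )]] ^ [Z ( [X [X [Y [Z a]]] % [Y [Z x]]] )]]]

16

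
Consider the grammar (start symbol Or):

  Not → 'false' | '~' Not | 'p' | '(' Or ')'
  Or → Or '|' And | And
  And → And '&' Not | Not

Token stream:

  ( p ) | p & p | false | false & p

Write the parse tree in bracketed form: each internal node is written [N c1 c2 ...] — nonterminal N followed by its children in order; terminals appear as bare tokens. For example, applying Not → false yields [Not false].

Or
Or | And
Or | And | And
Or | And | And | And
And | And | And | And
Not | And | And | And
( Or ) | And | And | And
( And ) | And | And | And
( Not ) | And | And | And
( p ) | And | And | And
( p ) | And & Not | And | And
( p ) | Not & Not | And | And
( p ) | p & Not | And | And
( p ) | p & p | And | And
( p ) | p & p | Not | And
( p ) | p & p | false | And
( p ) | p & p | false | And & Not
( p ) | p & p | false | Not & Not
( p ) | p & p | false | false & Not
( p ) | p & p | false | false & p

[Or [Or [Or [Or [And [Not ( [Or [And [Not p]]] )]]] | [And [And [Not p]] & [Not p]]] | [And [Not false]]] | [And [And [Not false]] & [Not p]]]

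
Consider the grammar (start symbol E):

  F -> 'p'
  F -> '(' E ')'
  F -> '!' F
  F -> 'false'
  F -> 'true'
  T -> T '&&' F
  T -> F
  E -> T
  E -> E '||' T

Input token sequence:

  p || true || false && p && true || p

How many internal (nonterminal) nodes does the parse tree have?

16

[E [E [E [E [T [F p]]] || [T [F true]]] || [T [T [T [F false]] && [F p]] && [F true]]] || [T [F p]]]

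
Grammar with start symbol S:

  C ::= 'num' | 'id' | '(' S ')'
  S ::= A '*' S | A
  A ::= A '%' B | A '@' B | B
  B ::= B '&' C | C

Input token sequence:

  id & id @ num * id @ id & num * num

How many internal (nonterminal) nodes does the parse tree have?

[S [A [A [B [B [C id]] & [C id]]] @ [B [C num]]] * [S [A [A [B [C id]]] @ [B [B [C id]] & [C num]]] * [S [A [B [C num]]]]]]

22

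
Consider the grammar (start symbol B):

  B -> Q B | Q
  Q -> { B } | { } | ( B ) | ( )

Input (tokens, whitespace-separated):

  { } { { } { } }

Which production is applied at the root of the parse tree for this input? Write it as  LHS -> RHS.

B -> Q B

[B [Q { }] [B [Q { [B [Q { }] [B [Q { }]]] }]]]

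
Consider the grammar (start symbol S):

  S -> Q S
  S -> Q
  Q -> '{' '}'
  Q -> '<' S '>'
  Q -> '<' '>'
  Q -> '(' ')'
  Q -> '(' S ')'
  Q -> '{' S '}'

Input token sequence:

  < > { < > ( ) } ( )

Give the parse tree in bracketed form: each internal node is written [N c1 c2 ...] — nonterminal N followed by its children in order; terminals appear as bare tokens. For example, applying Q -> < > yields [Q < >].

S
Q S
< > S
< > Q S
< > { S } S
< > { Q S } S
< > { < > S } S
< > { < > Q } S
< > { < > ( ) } S
< > { < > ( ) } Q
< > { < > ( ) } ( )

[S [Q < >] [S [Q { [S [Q < >] [S [Q ( )]]] }] [S [Q ( )]]]]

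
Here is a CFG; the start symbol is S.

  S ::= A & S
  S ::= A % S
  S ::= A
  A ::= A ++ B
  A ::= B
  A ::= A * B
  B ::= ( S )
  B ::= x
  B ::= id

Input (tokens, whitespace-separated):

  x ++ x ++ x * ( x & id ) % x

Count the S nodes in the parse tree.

4

[S [A [A [A [A [B x]] ++ [B x]] ++ [B x]] * [B ( [S [A [B x]] & [S [A [B id]]]] )]] % [S [A [B x]]]]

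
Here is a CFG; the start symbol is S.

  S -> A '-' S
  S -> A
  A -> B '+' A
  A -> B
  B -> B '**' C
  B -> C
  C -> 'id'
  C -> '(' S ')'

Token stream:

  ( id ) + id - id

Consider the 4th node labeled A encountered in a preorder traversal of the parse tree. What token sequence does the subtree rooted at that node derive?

id

[S [A [B [C ( [S [A [B [C id]]]] )]] + [A [B [C id]]]] - [S [A [B [C id]]]]]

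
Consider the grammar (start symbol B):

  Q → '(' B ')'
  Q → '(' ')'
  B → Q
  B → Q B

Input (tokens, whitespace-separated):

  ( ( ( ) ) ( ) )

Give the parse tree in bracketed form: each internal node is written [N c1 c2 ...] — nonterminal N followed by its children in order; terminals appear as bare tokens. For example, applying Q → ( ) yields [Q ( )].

[B [Q ( [B [Q ( [B [Q ( )]] )] [B [Q ( )]]] )]]

B
Q
( B )
( Q B )
( ( B ) B )
( ( Q ) B )
( ( ( ) ) B )
( ( ( ) ) Q )
( ( ( ) ) ( ) )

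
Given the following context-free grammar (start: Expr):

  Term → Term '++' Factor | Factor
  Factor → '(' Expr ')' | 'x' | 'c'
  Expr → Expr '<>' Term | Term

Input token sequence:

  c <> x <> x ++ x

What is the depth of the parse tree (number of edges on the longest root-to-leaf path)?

[Expr [Expr [Expr [Term [Factor c]]] <> [Term [Factor x]]] <> [Term [Term [Factor x]] ++ [Factor x]]]

5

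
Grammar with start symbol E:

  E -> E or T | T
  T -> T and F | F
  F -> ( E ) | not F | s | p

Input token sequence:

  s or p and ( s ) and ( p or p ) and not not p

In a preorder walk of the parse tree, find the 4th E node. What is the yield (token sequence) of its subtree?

[E [E [T [F s]]] or [T [T [T [T [F p]] and [F ( [E [T [F s]]] )]] and [F ( [E [E [T [F p]]] or [T [F p]]] )]] and [F not [F not [F p]]]]]

p or p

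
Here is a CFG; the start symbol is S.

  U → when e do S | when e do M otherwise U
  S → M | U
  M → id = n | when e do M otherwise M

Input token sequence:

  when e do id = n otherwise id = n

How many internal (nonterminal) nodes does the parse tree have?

4

[S [M when e do [M id = n] otherwise [M id = n]]]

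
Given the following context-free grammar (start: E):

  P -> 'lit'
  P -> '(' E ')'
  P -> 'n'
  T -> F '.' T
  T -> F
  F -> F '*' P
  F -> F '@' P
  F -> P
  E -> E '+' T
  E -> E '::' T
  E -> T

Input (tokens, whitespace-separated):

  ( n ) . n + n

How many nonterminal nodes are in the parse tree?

15

[E [E [T [F [P ( [E [T [F [P n]]]] )]] . [T [F [P n]]]]] + [T [F [P n]]]]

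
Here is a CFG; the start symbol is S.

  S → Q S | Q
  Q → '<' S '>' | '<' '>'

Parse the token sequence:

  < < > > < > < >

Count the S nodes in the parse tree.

[S [Q < [S [Q < >]] >] [S [Q < >] [S [Q < >]]]]

4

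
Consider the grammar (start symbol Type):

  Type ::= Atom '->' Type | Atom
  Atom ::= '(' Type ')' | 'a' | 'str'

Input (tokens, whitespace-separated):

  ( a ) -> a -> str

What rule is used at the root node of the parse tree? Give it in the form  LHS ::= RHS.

Type ::= Atom '->' Type

[Type [Atom ( [Type [Atom a]] )] -> [Type [Atom a] -> [Type [Atom str]]]]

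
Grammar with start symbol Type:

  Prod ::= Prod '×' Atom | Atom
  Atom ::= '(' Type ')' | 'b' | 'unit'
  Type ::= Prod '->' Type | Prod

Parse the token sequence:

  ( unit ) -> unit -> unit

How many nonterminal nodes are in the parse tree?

12

[Type [Prod [Atom ( [Type [Prod [Atom unit]]] )]] -> [Type [Prod [Atom unit]] -> [Type [Prod [Atom unit]]]]]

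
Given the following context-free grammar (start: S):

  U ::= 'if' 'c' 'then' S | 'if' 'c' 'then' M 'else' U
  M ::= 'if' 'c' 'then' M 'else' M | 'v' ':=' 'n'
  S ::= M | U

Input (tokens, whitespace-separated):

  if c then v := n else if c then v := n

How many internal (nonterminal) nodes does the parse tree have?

6

[S [U if c then [M v := n] else [U if c then [S [M v := n]]]]]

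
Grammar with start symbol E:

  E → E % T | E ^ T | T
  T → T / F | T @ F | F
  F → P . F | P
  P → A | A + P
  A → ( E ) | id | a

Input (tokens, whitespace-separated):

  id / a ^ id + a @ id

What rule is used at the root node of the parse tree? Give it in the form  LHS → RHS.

E → E ^ T

[E [E [T [T [F [P [A id]]]] / [F [P [A a]]]]] ^ [T [T [F [P [A id] + [P [A a]]]]] @ [F [P [A id]]]]]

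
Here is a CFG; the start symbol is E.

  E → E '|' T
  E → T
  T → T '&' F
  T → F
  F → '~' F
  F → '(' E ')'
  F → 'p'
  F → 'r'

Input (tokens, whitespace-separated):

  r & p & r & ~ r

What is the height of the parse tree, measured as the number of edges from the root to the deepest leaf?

[E [T [T [T [T [F r]] & [F p]] & [F r]] & [F ~ [F r]]]]

6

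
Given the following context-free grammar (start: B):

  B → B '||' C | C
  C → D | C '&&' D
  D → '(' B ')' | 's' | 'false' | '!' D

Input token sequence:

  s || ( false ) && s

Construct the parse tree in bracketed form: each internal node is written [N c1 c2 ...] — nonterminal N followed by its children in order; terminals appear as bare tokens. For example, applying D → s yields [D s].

[B [B [C [D s]]] || [C [C [D ( [B [C [D false]]] )]] && [D s]]]

B
B || C
C || C
D || C
s || C
s || C && D
s || D && D
s || ( B ) && D
s || ( C ) && D
s || ( D ) && D
s || ( false ) && D
s || ( false ) && s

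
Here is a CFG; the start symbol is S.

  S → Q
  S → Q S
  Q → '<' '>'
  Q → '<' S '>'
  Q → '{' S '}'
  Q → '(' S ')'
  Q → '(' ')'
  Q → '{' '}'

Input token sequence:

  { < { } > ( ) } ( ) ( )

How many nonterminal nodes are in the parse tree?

12

[S [Q { [S [Q < [S [Q { }]] >] [S [Q ( )]]] }] [S [Q ( )] [S [Q ( )]]]]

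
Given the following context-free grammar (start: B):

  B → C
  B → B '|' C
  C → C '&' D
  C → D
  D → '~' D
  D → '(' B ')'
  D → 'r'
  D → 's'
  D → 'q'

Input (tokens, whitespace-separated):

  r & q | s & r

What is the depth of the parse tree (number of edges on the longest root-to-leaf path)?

[B [B [C [C [D r]] & [D q]]] | [C [C [D s]] & [D r]]]

5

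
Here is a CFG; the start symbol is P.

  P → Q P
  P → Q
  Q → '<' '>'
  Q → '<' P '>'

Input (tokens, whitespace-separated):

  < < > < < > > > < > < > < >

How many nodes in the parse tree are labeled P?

[P [Q < [P [Q < >] [P [Q < [P [Q < >]] >]]] >] [P [Q < >] [P [Q < >] [P [Q < >]]]]]

7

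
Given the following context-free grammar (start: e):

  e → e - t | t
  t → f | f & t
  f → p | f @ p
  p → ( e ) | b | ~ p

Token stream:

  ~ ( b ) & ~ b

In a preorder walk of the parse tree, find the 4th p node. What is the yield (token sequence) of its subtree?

~ b

[e [t [f [p ~ [p ( [e [t [f [p b]]]] )]]] & [t [f [p ~ [p b]]]]]]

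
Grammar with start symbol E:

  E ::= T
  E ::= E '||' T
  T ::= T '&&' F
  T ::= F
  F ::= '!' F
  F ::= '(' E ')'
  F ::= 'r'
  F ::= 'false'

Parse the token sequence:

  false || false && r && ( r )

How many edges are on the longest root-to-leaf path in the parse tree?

6

[E [E [T [F false]]] || [T [T [T [F false]] && [F r]] && [F ( [E [T [F r]]] )]]]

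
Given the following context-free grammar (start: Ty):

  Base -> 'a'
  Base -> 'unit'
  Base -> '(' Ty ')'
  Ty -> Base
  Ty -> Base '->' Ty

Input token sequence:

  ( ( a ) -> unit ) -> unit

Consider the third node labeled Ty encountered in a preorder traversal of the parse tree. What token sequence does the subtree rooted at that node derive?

a

[Ty [Base ( [Ty [Base ( [Ty [Base a]] )] -> [Ty [Base unit]]] )] -> [Ty [Base unit]]]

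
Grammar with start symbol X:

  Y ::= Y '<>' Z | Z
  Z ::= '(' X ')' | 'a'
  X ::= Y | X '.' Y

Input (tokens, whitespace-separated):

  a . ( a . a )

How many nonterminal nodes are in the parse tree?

[X [X [Y [Z a]]] . [Y [Z ( [X [X [Y [Z a]]] . [Y [Z a]]] )]]]

12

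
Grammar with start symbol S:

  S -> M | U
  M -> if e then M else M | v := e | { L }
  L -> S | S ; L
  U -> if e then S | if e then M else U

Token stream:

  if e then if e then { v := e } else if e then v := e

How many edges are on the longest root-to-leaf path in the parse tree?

[S [U if e then [S [U if e then [M { [L [S [M v := e]]] }] else [U if e then [S [M v := e]]]]]]]

8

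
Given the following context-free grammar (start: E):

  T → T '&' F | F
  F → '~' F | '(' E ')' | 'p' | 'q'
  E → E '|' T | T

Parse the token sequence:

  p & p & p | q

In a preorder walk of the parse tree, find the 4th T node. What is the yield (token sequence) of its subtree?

q

[E [E [T [T [T [F p]] & [F p]] & [F p]]] | [T [F q]]]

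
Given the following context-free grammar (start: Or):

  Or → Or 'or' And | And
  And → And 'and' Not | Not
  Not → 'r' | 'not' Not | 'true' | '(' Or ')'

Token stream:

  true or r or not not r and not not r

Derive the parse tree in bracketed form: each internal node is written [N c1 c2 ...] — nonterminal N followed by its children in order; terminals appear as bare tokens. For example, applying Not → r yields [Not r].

[Or [Or [Or [And [Not true]]] or [And [Not r]]] or [And [And [Not not [Not not [Not r]]]] and [Not not [Not not [Not r]]]]]

Or
Or or And
Or or And or And
And or And or And
Not or And or And
true or And or And
true or Not or And
true or r or And
true or r or And and Not
true or r or Not and Not
true or r or not Not and Not
true or r or not not Not and Not
true or r or not not r and Not
true or r or not not r and not Not
true or r or not not r and not not Not
true or r or not not r and not not r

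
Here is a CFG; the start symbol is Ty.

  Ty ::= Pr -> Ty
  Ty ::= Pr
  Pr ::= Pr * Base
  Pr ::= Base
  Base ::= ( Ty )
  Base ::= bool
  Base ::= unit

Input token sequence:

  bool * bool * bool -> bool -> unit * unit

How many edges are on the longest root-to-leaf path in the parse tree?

[Ty [Pr [Pr [Pr [Base bool]] * [Base bool]] * [Base bool]] -> [Ty [Pr [Base bool]] -> [Ty [Pr [Pr [Base unit]] * [Base unit]]]]]

6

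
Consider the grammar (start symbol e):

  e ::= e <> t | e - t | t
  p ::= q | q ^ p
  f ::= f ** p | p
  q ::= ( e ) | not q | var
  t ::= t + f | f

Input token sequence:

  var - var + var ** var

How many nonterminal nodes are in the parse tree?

[e [e [t [f [p [q var]]]]] - [t [t [f [p [q var]]]] + [f [f [p [q var]]] ** [p [q var]]]]]

17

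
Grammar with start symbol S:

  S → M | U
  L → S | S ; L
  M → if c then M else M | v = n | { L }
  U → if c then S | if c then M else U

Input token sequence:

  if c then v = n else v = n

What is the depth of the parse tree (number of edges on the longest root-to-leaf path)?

[S [M if c then [M v = n] else [M v = n]]]

3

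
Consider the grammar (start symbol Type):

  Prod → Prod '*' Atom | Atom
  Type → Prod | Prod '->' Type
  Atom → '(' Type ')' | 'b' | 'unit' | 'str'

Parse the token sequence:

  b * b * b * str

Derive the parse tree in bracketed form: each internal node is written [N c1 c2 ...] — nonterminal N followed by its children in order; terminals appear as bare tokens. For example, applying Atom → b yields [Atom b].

Type
Prod
Prod * Atom
Prod * Atom * Atom
Prod * Atom * Atom * Atom
Atom * Atom * Atom * Atom
b * Atom * Atom * Atom
b * b * Atom * Atom
b * b * b * Atom
b * b * b * str

[Type [Prod [Prod [Prod [Prod [Atom b]] * [Atom b]] * [Atom b]] * [Atom str]]]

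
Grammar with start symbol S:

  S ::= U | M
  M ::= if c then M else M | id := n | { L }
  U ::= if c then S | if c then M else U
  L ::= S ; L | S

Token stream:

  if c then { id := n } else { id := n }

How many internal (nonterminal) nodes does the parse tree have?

[S [M if c then [M { [L [S [M id := n]]] }] else [M { [L [S [M id := n]]] }]]]

10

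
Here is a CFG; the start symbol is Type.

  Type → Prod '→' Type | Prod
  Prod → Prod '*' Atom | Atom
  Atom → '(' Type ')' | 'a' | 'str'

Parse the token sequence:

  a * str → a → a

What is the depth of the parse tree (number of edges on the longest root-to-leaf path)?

[Type [Prod [Prod [Atom a]] * [Atom str]] → [Type [Prod [Atom a]] → [Type [Prod [Atom a]]]]]

5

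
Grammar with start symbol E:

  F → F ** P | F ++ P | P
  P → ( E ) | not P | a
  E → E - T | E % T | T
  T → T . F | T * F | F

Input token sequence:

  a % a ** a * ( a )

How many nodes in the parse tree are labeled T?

[E [E [T [F [P a]]]] % [T [T [F [F [P a]] ** [P a]]] * [F [P ( [E [T [F [P a]]]] )]]]]

4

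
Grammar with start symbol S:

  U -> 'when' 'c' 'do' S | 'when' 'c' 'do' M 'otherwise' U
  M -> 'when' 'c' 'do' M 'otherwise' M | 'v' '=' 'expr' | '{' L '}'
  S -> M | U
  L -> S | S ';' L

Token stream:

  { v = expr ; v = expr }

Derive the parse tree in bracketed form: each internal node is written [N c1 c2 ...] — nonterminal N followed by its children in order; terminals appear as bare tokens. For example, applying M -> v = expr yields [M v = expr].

S
M
{ L }
{ S ; L }
{ M ; L }
{ v = expr ; L }
{ v = expr ; S }
{ v = expr ; M }
{ v = expr ; v = expr }

[S [M { [L [S [M v = expr]] ; [L [S [M v = expr]]]] }]]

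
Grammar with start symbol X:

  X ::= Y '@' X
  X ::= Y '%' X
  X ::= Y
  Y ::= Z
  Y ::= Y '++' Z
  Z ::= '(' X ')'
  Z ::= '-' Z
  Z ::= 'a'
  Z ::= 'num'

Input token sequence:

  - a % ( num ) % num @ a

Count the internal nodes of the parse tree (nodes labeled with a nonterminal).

[X [Y [Z - [Z a]]] % [X [Y [Z ( [X [Y [Z num]]] )]] % [X [Y [Z num]] @ [X [Y [Z a]]]]]]

16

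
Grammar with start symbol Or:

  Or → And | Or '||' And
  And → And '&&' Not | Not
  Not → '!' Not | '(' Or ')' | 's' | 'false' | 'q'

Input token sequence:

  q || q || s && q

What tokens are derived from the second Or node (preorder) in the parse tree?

[Or [Or [Or [And [Not q]]] || [And [Not q]]] || [And [And [Not s]] && [Not q]]]

q || q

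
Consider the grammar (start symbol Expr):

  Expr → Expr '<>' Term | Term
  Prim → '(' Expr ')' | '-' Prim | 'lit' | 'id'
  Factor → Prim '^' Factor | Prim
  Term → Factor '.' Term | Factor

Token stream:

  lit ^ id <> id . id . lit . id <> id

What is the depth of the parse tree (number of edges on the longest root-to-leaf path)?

[Expr [Expr [Expr [Term [Factor [Prim lit] ^ [Factor [Prim id]]]]] <> [Term [Factor [Prim id]] . [Term [Factor [Prim id]] . [Term [Factor [Prim lit]] . [Term [Factor [Prim id]]]]]]] <> [Term [Factor [Prim id]]]]

8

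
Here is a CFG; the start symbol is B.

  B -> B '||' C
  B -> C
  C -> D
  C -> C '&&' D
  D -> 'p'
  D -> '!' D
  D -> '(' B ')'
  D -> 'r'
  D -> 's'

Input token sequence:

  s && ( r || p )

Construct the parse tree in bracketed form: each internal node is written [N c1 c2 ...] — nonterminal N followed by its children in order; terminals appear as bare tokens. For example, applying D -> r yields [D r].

B
C
C && D
D && D
s && D
s && ( B )
s && ( B || C )
s && ( C || C )
s && ( D || C )
s && ( r || C )
s && ( r || D )
s && ( r || p )

[B [C [C [D s]] && [D ( [B [B [C [D r]]] || [C [D p]]] )]]]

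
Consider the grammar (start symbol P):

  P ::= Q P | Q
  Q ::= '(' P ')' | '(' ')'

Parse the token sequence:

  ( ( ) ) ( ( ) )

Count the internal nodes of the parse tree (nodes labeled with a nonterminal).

[P [Q ( [P [Q ( )]] )] [P [Q ( [P [Q ( )]] )]]]

8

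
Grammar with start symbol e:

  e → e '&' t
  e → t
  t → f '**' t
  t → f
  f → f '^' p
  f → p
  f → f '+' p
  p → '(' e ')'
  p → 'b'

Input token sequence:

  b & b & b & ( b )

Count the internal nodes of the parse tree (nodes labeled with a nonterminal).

20

[e [e [e [e [t [f [p b]]]] & [t [f [p b]]]] & [t [f [p b]]]] & [t [f [p ( [e [t [f [p b]]]] )]]]]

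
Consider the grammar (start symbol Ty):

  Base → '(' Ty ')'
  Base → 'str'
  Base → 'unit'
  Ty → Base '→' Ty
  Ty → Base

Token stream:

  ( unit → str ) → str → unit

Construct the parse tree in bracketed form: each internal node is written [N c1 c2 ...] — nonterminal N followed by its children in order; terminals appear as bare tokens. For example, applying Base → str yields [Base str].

[Ty [Base ( [Ty [Base unit] → [Ty [Base str]]] )] → [Ty [Base str] → [Ty [Base unit]]]]

Ty
Base → Ty
( Ty ) → Ty
( Base → Ty ) → Ty
( unit → Ty ) → Ty
( unit → Base ) → Ty
( unit → str ) → Ty
( unit → str ) → Base → Ty
( unit → str ) → str → Ty
( unit → str ) → str → Base
( unit → str ) → str → unit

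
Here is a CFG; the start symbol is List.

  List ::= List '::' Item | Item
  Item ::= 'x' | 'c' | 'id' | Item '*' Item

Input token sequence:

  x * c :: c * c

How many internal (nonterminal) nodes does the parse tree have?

8

[List [List [Item [Item x] * [Item c]]] :: [Item [Item c] * [Item c]]]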